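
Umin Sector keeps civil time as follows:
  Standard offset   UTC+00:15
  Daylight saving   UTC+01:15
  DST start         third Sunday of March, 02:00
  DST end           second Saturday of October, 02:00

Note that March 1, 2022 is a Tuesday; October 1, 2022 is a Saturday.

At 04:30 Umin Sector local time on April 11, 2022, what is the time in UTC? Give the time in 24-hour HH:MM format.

1 March 2022 is a Tuesday, so the first Sunday is March 6 and the third is March 20.
1 October 2022 is a Saturday, so the first Saturday is October 1 and the second is October 8.
Daylight saving runs 20 March – 8 October; April 11, 2022 is inside that window, so Umin Sector is at UTC+01:15.
04:30 local − 1h15m = 03:15 UTC.

03:15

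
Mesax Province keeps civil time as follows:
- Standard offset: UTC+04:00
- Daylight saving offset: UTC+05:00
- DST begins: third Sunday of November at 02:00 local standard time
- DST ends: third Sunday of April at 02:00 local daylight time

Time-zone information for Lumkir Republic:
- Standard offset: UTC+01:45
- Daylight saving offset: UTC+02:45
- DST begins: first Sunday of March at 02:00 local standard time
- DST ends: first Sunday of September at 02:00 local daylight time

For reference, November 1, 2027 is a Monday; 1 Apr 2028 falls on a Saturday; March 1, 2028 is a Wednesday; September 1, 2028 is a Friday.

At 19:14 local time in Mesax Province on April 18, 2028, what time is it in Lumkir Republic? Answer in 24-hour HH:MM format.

1 November 2027 is a Monday, so the first Sunday is November 7 and the third is November 21.
1 April 2028 is a Saturday, so the first Sunday is April 2 and the third is April 16.
April 18, 2028 does not fall between 21 November 2027 and 16 April 2028, so daylight saving is not in effect and Mesax Province is at UTC+04:00.
19:14 Mesax Province − 4h = 15:14 UTC.
1 March 2028 is a Wednesday, so the first Sunday is March 5.
1 September 2028 is a Friday, so the first Sunday is September 3.
At the standard offset (UTC+01:45), 15:14 UTC + 1h45m = 16:59 Lumkir Republic standard time.
The standard-time date in Lumkir Republic, April 18, 2028, lies within the daylight-saving period (5 March – 3 September), so Lumkir Republic is on daylight time, UTC+02:45.
15:14 UTC + 2h45m = 17:59 Lumkir Republic.

17:59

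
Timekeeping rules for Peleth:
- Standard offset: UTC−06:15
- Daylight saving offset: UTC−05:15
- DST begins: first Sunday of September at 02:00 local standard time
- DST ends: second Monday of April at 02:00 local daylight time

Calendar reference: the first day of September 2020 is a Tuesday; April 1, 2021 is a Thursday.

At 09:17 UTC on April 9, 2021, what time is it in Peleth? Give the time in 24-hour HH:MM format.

1 September 2020 is a Tuesday, so the first Sunday is September 6.
1 April 2021 is a Thursday, so the first Monday is April 5 and the second is April 12.
At the standard offset (UTC−06:15), 09:17 UTC − 6h15m = 03:02 Peleth standard time.
Daylight saving runs 6 September 2020 – 12 April 2021; the standard-time date in Peleth, April 9, 2021, is inside that window, so Peleth is at UTC−05:15.
09:17 UTC − 5h15m = 04:02 local.

04:02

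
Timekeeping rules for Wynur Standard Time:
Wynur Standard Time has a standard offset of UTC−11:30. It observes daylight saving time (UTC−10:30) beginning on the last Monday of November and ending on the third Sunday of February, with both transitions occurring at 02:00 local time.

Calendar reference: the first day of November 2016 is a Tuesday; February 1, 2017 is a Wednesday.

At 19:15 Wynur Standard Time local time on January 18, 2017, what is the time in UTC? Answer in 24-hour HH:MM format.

1 November 2016 is a Tuesday, so Mondays fall on 7, 14, 21, 28; the last is November 28.
1 February 2017 is a Wednesday, so the first Sunday is February 5 and the third is February 19.
January 18, 2017 lies within the daylight-saving period (28 November 2016 – 19 February 2017), so Wynur Standard Time is on daylight time, UTC−10:30.
19:15 local + 10h30m = 05:45 UTC (rolling into the next day, 19 January 2017).

05:45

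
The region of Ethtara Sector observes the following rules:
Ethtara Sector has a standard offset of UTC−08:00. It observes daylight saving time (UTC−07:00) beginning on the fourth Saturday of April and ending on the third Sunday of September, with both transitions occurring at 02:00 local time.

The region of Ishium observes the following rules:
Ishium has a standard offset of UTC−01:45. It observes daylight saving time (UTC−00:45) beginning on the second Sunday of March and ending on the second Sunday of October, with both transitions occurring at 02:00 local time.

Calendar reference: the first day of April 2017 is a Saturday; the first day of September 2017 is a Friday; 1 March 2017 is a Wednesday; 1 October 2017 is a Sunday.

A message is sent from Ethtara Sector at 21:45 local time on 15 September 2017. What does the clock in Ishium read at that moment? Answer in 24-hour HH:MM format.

04:00

1 April 2017 is a Saturday, so the first Saturday is April 1 and the fourth is April 22.
1 September 2017 is a Friday, so the first Sunday is September 3 and the third is September 17.
15 September 2017 falls between 22 April and 17 September, so daylight saving is in effect and Ethtara Sector is at UTC−07:00.
21:45 Ethtara Sector + 7h = 04:45 UTC (rolling into the next day, 16 September 2017).
1 March 2017 is a Wednesday, so the first Sunday is March 5 and the second is March 12.
1 October 2017 is a Sunday, so the first Sunday is October 1 and the second is October 8.
At the standard offset (UTC−01:45), 04:45 UTC − 1h45m = 03:00 Ishium standard time.
Daylight saving runs 12 March – 8 October; the standard-time date in Ishium, 16 September 2017, is inside that window, so Ishium is at UTC−00:45.
04:45 UTC − 0h45m = 04:00 Ishium.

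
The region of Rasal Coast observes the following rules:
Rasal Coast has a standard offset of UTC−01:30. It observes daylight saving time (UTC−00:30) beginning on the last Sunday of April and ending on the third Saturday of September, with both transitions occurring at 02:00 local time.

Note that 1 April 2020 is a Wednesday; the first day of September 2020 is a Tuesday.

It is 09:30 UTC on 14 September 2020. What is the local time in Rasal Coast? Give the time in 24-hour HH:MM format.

09:00

1 April 2020 is a Wednesday, so Sundays fall on 5, 12, 19, 26; the last is April 26.
1 September 2020 is a Tuesday, so the first Saturday is September 5 and the third is September 19.
At the standard offset (UTC−01:30), 09:30 UTC − 1h30m = 08:00 Rasal Coast standard time.
Daylight saving runs 26 April – 19 September; the standard-time date in Rasal Coast, 14 September 2020, is inside that window, so Rasal Coast is at UTC−00:30.
09:30 UTC − 0h30m = 09:00 local.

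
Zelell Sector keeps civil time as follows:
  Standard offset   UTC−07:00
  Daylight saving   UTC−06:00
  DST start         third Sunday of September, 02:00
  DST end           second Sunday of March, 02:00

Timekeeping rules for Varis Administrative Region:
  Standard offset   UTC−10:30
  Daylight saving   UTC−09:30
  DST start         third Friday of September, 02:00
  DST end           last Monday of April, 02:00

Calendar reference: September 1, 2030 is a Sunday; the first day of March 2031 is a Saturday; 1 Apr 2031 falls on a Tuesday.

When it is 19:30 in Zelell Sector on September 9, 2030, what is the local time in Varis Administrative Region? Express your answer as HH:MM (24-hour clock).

1 September 2030 is a Sunday, so the first Sunday is September 1 and the third is September 15.
1 March 2031 is a Saturday, so the first Sunday is March 2 and the second is March 9.
Daylight saving runs 15 September 2030 – 9 March 2031; September 9, 2030 is outside that window, so Zelell Sector is on standard time at UTC−07:00.
19:30 Zelell Sector + 7h = 02:30 UTC (rolling into the next day, 10 September 2030).
1 September 2030 is a Sunday, so the first Friday is September 6 and the third is September 20.
1 April 2031 is a Tuesday, so Mondays fall on 7, 14, 21, 28; the last is April 28.
At the standard offset (UTC−10:30), 02:30 UTC − 10h30m = 16:00 Varis Administrative Region standard time (rolling into the previous day, 9 September 2030).
The standard-time date in Varis Administrative Region, September 9, 2030, does not fall between 20 September 2030 and 28 April 2031, so daylight saving is not in effect and Varis Administrative Region is at UTC−10:30.
02:30 UTC − 10h30m = 16:00 Varis Administrative Region (rolling into the previous day, 9 September 2030).

16:00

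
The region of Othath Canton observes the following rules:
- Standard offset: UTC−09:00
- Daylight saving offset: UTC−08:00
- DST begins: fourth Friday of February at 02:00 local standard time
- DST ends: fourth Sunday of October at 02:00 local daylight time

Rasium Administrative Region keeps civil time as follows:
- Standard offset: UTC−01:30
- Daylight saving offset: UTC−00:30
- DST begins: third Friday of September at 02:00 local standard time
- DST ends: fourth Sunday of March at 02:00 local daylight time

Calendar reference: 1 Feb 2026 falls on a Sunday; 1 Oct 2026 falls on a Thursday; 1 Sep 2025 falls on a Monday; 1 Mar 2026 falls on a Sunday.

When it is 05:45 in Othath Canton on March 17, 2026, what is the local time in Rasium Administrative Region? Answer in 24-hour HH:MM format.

1 February 2026 is a Sunday, so the first Friday is February 6 and the fourth is February 27.
1 October 2026 is a Thursday, so the first Sunday is October 4 and the fourth is October 25.
March 17, 2026 lies within the daylight-saving period (27 February – 25 October), so Othath Canton is on daylight time, UTC−08:00.
05:45 Othath Canton + 8h = 13:45 UTC.
1 September 2025 is a Monday, so the first Friday is September 5 and the third is September 19.
1 March 2026 is a Sunday, so the first Sunday is March 1 and the fourth is March 22.
At the standard offset (UTC−01:30), 13:45 UTC − 1h30m = 12:15 Rasium Administrative Region standard time.
The standard-time date in Rasium Administrative Region, March 17, 2026, lies within the daylight-saving period (19 September 2025 – 22 March 2026), so Rasium Administrative Region is on daylight time, UTC−00:30.
13:45 UTC − 0h30m = 13:15 Rasium Administrative Region.

13:15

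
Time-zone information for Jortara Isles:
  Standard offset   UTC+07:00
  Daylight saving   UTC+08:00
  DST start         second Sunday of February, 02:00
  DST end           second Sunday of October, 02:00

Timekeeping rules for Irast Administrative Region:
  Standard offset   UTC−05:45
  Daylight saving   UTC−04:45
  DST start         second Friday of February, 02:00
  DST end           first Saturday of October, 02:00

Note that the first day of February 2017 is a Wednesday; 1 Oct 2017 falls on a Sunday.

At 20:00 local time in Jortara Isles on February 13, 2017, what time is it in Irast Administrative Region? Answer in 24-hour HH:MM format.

07:15

1 February 2017 is a Wednesday, so the first Sunday is February 5 and the second is February 12.
1 October 2017 is a Sunday, so the first Sunday is October 1 and the second is October 8.
Daylight saving runs 12 February – 8 October; February 13, 2017 is inside that window, so Jortara Isles is at UTC+08:00.
20:00 Jortara Isles − 8h = 12:00 UTC.
1 February 2017 is a Wednesday, so the first Friday is February 3 and the second is February 10.
1 October 2017 is a Sunday, so the first Saturday is October 7.
At the standard offset (UTC−05:45), 12:00 UTC − 5h45m = 06:15 Irast Administrative Region standard time.
The standard-time date in Irast Administrative Region, February 13, 2017, lies within the daylight-saving period (10 February – 7 October), so Irast Administrative Region is on daylight time, UTC−04:45.
12:00 UTC − 4h45m = 07:15 Irast Administrative Region.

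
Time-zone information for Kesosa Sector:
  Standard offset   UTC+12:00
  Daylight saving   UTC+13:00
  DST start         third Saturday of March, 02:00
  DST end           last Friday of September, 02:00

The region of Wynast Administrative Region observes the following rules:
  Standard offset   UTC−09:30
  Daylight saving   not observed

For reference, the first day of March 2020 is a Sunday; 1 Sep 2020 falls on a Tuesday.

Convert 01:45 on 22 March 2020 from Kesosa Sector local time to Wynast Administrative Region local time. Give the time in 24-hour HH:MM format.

03:15

1 March 2020 is a Sunday, so the first Saturday is March 7 and the third is March 21.
1 September 2020 is a Tuesday, so Fridays fall on 4, 11, 18, 25; the last is September 25.
22 March 2020 lies within the daylight-saving period (21 March – 25 September), so Kesosa Sector is on daylight time, UTC+13:00.
01:45 Kesosa Sector − 13h = 12:45 UTC (rolling into the previous day, 21 March 2020).
Wynast Administrative Region has no daylight saving, so its offset is UTC−09:30 year-round.
12:45 UTC − 9h30m = 03:15 Wynast Administrative Region.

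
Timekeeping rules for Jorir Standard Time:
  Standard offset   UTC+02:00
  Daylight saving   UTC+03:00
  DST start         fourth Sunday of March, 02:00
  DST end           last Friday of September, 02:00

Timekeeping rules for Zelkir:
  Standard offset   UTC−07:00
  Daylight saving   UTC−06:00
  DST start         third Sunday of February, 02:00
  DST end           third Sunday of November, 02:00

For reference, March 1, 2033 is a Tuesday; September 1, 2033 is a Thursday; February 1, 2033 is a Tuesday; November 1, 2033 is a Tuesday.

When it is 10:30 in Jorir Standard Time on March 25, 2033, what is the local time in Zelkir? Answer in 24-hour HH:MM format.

1 March 2033 is a Tuesday, so the first Sunday is March 6 and the fourth is March 27.
1 September 2033 is a Thursday, so Fridays fall on 2, 9, 16, 23, 30; the last is September 30.
Daylight saving runs 27 March – 30 September; March 25, 2033 is outside that window, so Jorir Standard Time is on standard time at UTC+02:00.
10:30 Jorir Standard Time − 2h = 08:30 UTC.
1 February 2033 is a Tuesday, so the first Sunday is February 6 and the third is February 20.
1 November 2033 is a Tuesday, so the first Sunday is November 6 and the third is November 20.
At the standard offset (UTC−07:00), 08:30 UTC − 7h = 01:30 Zelkir standard time.
Daylight saving runs 20 February – 20 November; the standard-time date in Zelkir, March 25, 2033, is inside that window, so Zelkir is at UTC−06:00.
08:30 UTC − 6h = 02:30 Zelkir.

02:30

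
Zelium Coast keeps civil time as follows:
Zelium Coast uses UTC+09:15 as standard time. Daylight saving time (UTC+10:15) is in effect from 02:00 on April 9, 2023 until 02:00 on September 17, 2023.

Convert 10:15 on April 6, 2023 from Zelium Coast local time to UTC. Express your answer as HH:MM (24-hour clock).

01:00

Daylight saving runs 9 April – 17 September; April 6, 2023 is outside that window, so Zelium Coast is on standard time at UTC+09:15.
10:15 local − 9h15m = 01:00 UTC.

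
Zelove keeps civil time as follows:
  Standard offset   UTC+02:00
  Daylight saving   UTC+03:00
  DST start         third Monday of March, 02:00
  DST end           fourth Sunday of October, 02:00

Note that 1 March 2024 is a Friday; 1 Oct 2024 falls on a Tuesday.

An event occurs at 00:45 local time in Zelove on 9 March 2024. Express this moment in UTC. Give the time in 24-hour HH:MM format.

1 March 2024 is a Friday, so the first Monday is March 4 and the third is March 18.
1 October 2024 is a Tuesday, so the first Sunday is October 6 and the fourth is October 27.
Daylight saving runs 18 March – 27 October; 9 March 2024 is outside that window, so Zelove is on standard time at UTC+02:00.
00:45 local − 2h = 22:45 UTC (rolling into the previous day, 8 March 2024).

22:45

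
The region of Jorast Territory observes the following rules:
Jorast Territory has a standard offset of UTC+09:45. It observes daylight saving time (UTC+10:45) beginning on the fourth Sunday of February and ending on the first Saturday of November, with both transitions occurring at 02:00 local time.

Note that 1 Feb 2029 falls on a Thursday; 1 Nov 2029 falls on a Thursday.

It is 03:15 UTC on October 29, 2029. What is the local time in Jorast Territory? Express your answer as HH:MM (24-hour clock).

1 February 2029 is a Thursday, so the first Sunday is February 4 and the fourth is February 25.
1 November 2029 is a Thursday, so the first Saturday is November 3.
At the standard offset (UTC+09:45), 03:15 UTC + 9h45m = 13:00 Jorast Territory standard time.
The standard-time date in Jorast Territory, October 29, 2029, falls between 25 February and 3 November, so daylight saving is in effect and Jorast Territory is at UTC+10:45.
03:15 UTC + 10h45m = 14:00 local.

14:00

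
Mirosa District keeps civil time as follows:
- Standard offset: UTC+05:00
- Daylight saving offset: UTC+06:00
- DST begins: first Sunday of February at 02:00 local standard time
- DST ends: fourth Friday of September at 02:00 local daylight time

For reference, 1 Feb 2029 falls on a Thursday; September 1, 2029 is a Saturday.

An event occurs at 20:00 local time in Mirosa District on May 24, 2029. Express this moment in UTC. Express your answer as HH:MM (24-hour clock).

1 February 2029 is a Thursday, so the first Sunday is February 4.
1 September 2029 is a Saturday, so the first Friday is September 7 and the fourth is September 28.
Daylight saving runs 4 February – 28 September; May 24, 2029 is inside that window, so Mirosa District is at UTC+06:00.
20:00 local − 6h = 14:00 UTC.

14:00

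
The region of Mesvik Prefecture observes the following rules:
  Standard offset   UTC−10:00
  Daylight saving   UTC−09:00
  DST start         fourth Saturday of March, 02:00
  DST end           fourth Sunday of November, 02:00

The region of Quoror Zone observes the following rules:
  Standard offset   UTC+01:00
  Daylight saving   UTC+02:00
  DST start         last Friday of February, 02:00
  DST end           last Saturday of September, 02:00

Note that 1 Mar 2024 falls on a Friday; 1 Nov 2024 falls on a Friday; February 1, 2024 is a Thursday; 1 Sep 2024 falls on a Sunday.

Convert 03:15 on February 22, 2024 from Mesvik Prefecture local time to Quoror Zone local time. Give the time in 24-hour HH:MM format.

14:15

1 March 2024 is a Friday, so the first Saturday is March 2 and the fourth is March 23.
1 November 2024 is a Friday, so the first Sunday is November 3 and the fourth is November 24.
Daylight saving runs 23 March – 24 November; February 22, 2024 is outside that window, so Mesvik Prefecture is on standard time at UTC−10:00.
03:15 Mesvik Prefecture + 10h = 13:15 UTC.
1 February 2024 is a Thursday, so Fridays fall on 2, 9, 16, 23; the last is February 23.
1 September 2024 is a Sunday, so Saturdays fall on 7, 14, 21, 28; the last is September 28.
At the standard offset (UTC+01:00), 13:15 UTC + 1h = 14:15 Quoror Zone standard time.
Daylight saving runs 23 February – 28 September; the standard-time date in Quoror Zone, February 22, 2024, is outside that window, so Quoror Zone is on standard time at UTC+01:00.
13:15 UTC + 1h = 14:15 Quoror Zone.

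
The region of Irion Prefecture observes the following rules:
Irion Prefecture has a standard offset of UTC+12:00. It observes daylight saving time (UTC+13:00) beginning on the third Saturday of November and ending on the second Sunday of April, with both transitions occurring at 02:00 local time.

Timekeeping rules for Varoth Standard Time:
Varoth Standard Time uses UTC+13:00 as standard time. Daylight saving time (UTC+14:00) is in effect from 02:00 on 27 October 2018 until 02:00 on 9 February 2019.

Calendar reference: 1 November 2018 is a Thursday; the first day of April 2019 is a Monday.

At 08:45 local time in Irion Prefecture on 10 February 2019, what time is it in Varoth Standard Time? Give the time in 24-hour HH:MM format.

08:45

1 November 2018 is a Thursday, so the first Saturday is November 3 and the third is November 17.
1 April 2019 is a Monday, so the first Sunday is April 7 and the second is April 14.
10 February 2019 lies within the daylight-saving period (17 November 2018 – 14 April 2019), so Irion Prefecture is on daylight time, UTC+13:00.
08:45 Irion Prefecture − 13h = 19:45 UTC (rolling into the previous day, 9 February 2019).
At the standard offset (UTC+13:00), 19:45 UTC + 13h = 08:45 Varoth Standard Time standard time (rolling into the next day, 10 February 2019).
The standard-time date in Varoth Standard Time, 10 February 2019, is outside the daylight-saving period (27 October 2018 – 9 February 2019), so Varoth Standard Time is on standard time, UTC+13:00.
19:45 UTC + 13h = 08:45 Varoth Standard Time (rolling into the next day, 10 February 2019).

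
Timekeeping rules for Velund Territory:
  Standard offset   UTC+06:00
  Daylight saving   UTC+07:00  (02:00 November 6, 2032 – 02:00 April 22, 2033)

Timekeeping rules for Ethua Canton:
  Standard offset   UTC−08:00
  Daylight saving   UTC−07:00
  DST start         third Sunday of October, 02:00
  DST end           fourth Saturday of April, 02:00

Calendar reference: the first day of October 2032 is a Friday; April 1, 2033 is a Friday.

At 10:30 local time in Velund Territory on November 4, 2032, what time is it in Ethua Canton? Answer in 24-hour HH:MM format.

21:30

November 4, 2032 is outside the daylight-saving period (6 November 2032 – 22 April 2033), so Velund Territory is on standard time, UTC+06:00.
10:30 Velund Territory − 6h = 04:30 UTC.
1 October 2032 is a Friday, so the first Sunday is October 3 and the third is October 17.
1 April 2033 is a Friday, so the first Saturday is April 2 and the fourth is April 23.
At the standard offset (UTC−08:00), 04:30 UTC − 8h = 20:30 Ethua Canton standard time (rolling into the previous day, 3 November 2032).
The standard-time date in Ethua Canton, November 3, 2032, falls between 17 October 2032 and 23 April 2033, so daylight saving is in effect and Ethua Canton is at UTC−07:00.
04:30 UTC − 7h = 21:30 Ethua Canton (rolling into the previous day, 3 November 2032).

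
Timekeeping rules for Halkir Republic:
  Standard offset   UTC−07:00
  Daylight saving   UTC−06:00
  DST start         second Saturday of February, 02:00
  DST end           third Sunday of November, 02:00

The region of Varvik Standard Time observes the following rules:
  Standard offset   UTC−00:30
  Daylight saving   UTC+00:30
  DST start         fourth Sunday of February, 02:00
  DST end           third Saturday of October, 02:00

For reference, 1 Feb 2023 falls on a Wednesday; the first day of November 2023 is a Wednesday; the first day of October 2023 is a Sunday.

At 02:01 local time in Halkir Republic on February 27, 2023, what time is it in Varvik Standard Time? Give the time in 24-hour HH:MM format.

08:31

1 February 2023 is a Wednesday, so the first Saturday is February 4 and the second is February 11.
1 November 2023 is a Wednesday, so the first Sunday is November 5 and the third is November 19.
February 27, 2023 lies within the daylight-saving period (11 February – 19 November), so Halkir Republic is on daylight time, UTC−06:00.
02:01 Halkir Republic + 6h = 08:01 UTC.
1 February 2023 is a Wednesday, so the first Sunday is February 5 and the fourth is February 26.
1 October 2023 is a Sunday, so the first Saturday is October 7 and the third is October 21.
At the standard offset (UTC−00:30), 08:01 UTC − 0h30m = 07:31 Varvik Standard Time standard time.
The standard-time date in Varvik Standard Time, February 27, 2023, lies within the daylight-saving period (26 February – 21 October), so Varvik Standard Time is on daylight time, UTC+00:30.
08:01 UTC + 0h30m = 08:31 Varvik Standard Time.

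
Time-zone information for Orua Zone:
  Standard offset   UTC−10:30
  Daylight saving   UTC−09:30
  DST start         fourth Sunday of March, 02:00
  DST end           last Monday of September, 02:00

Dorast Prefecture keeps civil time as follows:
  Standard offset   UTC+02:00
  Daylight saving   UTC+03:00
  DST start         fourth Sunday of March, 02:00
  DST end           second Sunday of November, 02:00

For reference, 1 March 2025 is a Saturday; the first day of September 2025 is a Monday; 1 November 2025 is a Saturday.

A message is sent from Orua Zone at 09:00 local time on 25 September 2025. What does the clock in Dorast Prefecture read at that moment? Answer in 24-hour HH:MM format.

21:30

1 March 2025 is a Saturday, so the first Sunday is March 2 and the fourth is March 23.
1 September 2025 is a Monday, so Mondays fall on 1, 8, 15, 22, 29; the last is September 29.
25 September 2025 lies within the daylight-saving period (23 March – 29 September), so Orua Zone is on daylight time, UTC−09:30.
09:00 Orua Zone + 9h30m = 18:30 UTC.
1 March 2025 is a Saturday, so the first Sunday is March 2 and the fourth is March 23.
1 November 2025 is a Saturday, so the first Sunday is November 2 and the second is November 9.
At the standard offset (UTC+02:00), 18:30 UTC + 2h = 20:30 Dorast Prefecture standard time.
Daylight saving runs 23 March – 9 November; the standard-time date in Dorast Prefecture, 25 September 2025, is inside that window, so Dorast Prefecture is at UTC+03:00.
18:30 UTC + 3h = 21:30 Dorast Prefecture.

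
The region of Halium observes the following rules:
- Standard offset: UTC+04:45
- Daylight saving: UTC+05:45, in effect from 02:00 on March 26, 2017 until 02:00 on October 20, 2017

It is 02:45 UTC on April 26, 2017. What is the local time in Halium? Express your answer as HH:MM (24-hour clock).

At the standard offset (UTC+04:45), 02:45 UTC + 4h45m = 07:30 Halium standard time.
Daylight saving runs 26 March – 20 October; the standard-time date in Halium, April 26, 2017, is inside that window, so Halium is at UTC+05:45.
02:45 UTC + 5h45m = 08:30 local.

08:30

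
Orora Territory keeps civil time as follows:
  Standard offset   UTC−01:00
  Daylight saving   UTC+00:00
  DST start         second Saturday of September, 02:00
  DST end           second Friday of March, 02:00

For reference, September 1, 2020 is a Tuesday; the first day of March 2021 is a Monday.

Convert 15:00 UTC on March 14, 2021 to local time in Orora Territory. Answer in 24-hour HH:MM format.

14:00

1 September 2020 is a Tuesday, so the first Saturday is September 5 and the second is September 12.
1 March 2021 is a Monday, so the first Friday is March 5 and the second is March 12.
At the standard offset (UTC−01:00), 15:00 UTC − 1h = 14:00 Orora Territory standard time.
The standard-time date in Orora Territory, March 14, 2021, is outside the daylight-saving period (12 September 2020 – 12 March 2021), so Orora Territory is on standard time, UTC−01:00.
15:00 UTC − 1h = 14:00 local.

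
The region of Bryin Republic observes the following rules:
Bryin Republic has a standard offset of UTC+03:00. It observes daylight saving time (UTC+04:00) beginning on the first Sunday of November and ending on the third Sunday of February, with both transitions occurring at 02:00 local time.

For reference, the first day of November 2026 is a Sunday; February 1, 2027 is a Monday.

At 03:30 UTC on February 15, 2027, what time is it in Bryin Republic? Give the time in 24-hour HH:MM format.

07:30

1 November 2026 is a Sunday, so the first Sunday is November 1.
1 February 2027 is a Monday, so the first Sunday is February 7 and the third is February 21.
At the standard offset (UTC+03:00), 03:30 UTC + 3h = 06:30 Bryin Republic standard time.
The standard-time date in Bryin Republic, February 15, 2027, falls between 1 November 2026 and 21 February 2027, so daylight saving is in effect and Bryin Republic is at UTC+04:00.
03:30 UTC + 4h = 07:30 local.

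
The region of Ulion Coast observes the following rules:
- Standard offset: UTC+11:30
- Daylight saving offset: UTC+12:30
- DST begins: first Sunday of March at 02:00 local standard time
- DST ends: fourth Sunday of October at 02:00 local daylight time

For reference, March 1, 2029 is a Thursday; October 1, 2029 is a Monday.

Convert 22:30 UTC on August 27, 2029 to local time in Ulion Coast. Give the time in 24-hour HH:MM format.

1 March 2029 is a Thursday, so the first Sunday is March 4.
1 October 2029 is a Monday, so the first Sunday is October 7 and the fourth is October 28.
At the standard offset (UTC+11:30), 22:30 UTC + 11h30m = 10:00 Ulion Coast standard time (rolling into the next day, 28 August 2029).
Daylight saving runs 4 March – 28 October; the standard-time date in Ulion Coast, August 28, 2029, is inside that window, so Ulion Coast is at UTC+12:30.
22:30 UTC + 12h30m = 11:00 local (rolling into the next day, 28 August 2029).

11:00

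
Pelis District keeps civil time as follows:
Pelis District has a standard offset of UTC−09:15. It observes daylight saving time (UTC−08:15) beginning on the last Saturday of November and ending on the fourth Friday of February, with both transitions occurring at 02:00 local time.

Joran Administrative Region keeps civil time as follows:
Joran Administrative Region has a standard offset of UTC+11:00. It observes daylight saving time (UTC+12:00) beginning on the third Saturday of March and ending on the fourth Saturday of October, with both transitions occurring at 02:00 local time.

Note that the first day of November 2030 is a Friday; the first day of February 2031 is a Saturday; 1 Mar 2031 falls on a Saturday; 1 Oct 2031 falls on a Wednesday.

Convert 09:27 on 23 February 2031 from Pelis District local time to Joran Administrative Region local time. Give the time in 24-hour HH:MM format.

1 November 2030 is a Friday, so Saturdays fall on 2, 9, 16, 23, 30; the last is November 30.
1 February 2031 is a Saturday, so the first Friday is February 7 and the fourth is February 28.
23 February 2031 falls between 30 November 2030 and 28 February 2031, so daylight saving is in effect and Pelis District is at UTC−08:15.
09:27 Pelis District + 8h15m = 17:42 UTC.
1 March 2031 is a Saturday, so the first Saturday is March 1 and the third is March 15.
1 October 2031 is a Wednesday, so the first Saturday is October 4 and the fourth is October 25.
At the standard offset (UTC+11:00), 17:42 UTC + 11h = 04:42 Joran Administrative Region standard time (rolling into the next day, 24 February 2031).
Daylight saving runs 15 March – 25 October; the standard-time date in Joran Administrative Region, 24 February 2031, is outside that window, so Joran Administrative Region is on standard time at UTC+11:00.
17:42 UTC + 11h = 04:42 Joran Administrative Region (rolling into the next day, 24 February 2031).

04:42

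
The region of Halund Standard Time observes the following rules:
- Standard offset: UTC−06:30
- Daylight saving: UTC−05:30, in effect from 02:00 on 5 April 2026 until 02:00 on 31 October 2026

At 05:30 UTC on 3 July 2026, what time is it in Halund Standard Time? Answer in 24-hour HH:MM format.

At the standard offset (UTC−06:30), 05:30 UTC − 6h30m = 23:00 Halund Standard Time standard time (rolling into the previous day, 2 July 2026).
The standard-time date in Halund Standard Time, 2 July 2026, lies within the daylight-saving period (5 April – 31 October), so Halund Standard Time is on daylight time, UTC−05:30.
05:30 UTC − 5h30m = 00:00 local.

00:00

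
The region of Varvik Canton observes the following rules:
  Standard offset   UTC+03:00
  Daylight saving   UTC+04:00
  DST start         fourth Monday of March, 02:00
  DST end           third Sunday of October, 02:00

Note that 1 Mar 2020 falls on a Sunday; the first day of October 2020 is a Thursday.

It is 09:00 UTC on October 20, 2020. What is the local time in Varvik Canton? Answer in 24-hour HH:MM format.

12:00

1 March 2020 is a Sunday, so the first Monday is March 2 and the fourth is March 23.
1 October 2020 is a Thursday, so the first Sunday is October 4 and the third is October 18.
At the standard offset (UTC+03:00), 09:00 UTC + 3h = 12:00 Varvik Canton standard time.
Daylight saving runs 23 March – 18 October; the standard-time date in Varvik Canton, October 20, 2020, is outside that window, so Varvik Canton is on standard time at UTC+03:00.
09:00 UTC + 3h = 12:00 local.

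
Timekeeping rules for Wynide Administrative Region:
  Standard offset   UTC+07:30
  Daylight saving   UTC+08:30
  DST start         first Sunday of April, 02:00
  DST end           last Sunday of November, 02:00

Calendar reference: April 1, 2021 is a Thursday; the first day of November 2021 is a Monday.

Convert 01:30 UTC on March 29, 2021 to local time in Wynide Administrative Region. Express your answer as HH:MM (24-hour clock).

09:00

1 April 2021 is a Thursday, so the first Sunday is April 4.
1 November 2021 is a Monday, so Sundays fall on 7, 14, 21, 28; the last is November 28.
At the standard offset (UTC+07:30), 01:30 UTC + 7h30m = 09:00 Wynide Administrative Region standard time.
The standard-time date in Wynide Administrative Region, March 29, 2021, does not fall between 4 April and 28 November, so daylight saving is not in effect and Wynide Administrative Region is at UTC+07:30.
01:30 UTC + 7h30m = 09:00 local.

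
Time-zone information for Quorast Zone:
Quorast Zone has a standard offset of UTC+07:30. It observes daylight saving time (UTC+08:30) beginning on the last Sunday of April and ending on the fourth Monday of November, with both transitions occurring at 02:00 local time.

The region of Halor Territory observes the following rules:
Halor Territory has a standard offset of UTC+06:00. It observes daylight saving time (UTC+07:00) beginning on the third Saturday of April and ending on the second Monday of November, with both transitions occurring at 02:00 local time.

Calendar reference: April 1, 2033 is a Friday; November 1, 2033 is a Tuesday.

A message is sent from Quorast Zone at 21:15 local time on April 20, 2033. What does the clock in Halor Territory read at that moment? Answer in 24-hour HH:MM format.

1 April 2033 is a Friday, so Sundays fall on 3, 10, 17, 24; the last is April 24.
1 November 2033 is a Tuesday, so the first Monday is November 7 and the fourth is November 28.
Daylight saving runs 24 April – 28 November; April 20, 2033 is outside that window, so Quorast Zone is on standard time at UTC+07:30.
21:15 Quorast Zone − 7h30m = 13:45 UTC.
1 April 2033 is a Friday, so the first Saturday is April 2 and the third is April 16.
1 November 2033 is a Tuesday, so the first Monday is November 7 and the second is November 14.
At the standard offset (UTC+06:00), 13:45 UTC + 6h = 19:45 Halor Territory standard time.
The standard-time date in Halor Territory, April 20, 2033, falls between 16 April and 14 November, so daylight saving is in effect and Halor Territory is at UTC+07:00.
13:45 UTC + 7h = 20:45 Halor Territory.

20:45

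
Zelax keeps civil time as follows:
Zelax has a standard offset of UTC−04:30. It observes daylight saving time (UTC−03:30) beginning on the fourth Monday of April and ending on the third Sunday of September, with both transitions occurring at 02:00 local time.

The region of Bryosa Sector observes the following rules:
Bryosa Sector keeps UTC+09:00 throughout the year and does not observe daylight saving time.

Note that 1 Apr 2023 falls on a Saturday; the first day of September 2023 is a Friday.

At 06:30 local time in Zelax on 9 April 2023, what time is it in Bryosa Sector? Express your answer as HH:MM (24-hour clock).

20:00

1 April 2023 is a Saturday, so the first Monday is April 3 and the fourth is April 24.
1 September 2023 is a Friday, so the first Sunday is September 3 and the third is September 17.
9 April 2023 does not fall between 24 April and 17 September, so daylight saving is not in effect and Zelax is at UTC−04:30.
06:30 Zelax + 4h30m = 11:00 UTC.
Bryosa Sector stays on UTC+09:00 all year.
11:00 UTC + 9h = 20:00 Bryosa Sector.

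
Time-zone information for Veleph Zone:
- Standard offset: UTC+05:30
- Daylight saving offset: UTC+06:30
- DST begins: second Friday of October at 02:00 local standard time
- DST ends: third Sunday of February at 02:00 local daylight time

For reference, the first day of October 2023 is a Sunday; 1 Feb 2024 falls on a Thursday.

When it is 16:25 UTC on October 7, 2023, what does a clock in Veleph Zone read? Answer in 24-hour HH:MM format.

1 October 2023 is a Sunday, so the first Friday is October 6 and the second is October 13.
1 February 2024 is a Thursday, so the first Sunday is February 4 and the third is February 18.
At the standard offset (UTC+05:30), 16:25 UTC + 5h30m = 21:55 Veleph Zone standard time.
The standard-time date in Veleph Zone, October 7, 2023, is outside the daylight-saving period (13 October 2023 – 18 February 2024), so Veleph Zone is on standard time, UTC+05:30.
16:25 UTC + 5h30m = 21:55 local.

21:55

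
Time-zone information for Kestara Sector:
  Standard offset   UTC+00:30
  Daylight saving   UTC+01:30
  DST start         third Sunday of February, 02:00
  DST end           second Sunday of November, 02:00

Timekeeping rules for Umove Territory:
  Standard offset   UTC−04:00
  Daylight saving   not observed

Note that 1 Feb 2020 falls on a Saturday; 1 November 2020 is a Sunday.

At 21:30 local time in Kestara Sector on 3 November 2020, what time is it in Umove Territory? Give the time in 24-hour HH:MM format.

16:00

1 February 2020 is a Saturday, so the first Sunday is February 2 and the third is February 16.
1 November 2020 is a Sunday, so the first Sunday is November 1 and the second is November 8.
3 November 2020 lies within the daylight-saving period (16 February – 8 November), so Kestara Sector is on daylight time, UTC+01:30.
21:30 Kestara Sector − 1h30m = 20:00 UTC.
Umove Territory stays on UTC−04:00 all year.
20:00 UTC − 4h = 16:00 Umove Territory.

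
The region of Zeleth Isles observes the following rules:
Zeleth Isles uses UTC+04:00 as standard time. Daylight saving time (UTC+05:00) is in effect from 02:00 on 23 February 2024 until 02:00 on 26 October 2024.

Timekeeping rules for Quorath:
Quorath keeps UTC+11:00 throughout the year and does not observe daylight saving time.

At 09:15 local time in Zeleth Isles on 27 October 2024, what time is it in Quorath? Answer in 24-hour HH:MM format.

Daylight saving runs 23 February – 26 October; 27 October 2024 is outside that window, so Zeleth Isles is on standard time at UTC+04:00.
09:15 Zeleth Isles − 4h = 05:15 UTC.
Quorath stays on UTC+11:00 all year.
05:15 UTC + 11h = 16:15 Quorath.

16:15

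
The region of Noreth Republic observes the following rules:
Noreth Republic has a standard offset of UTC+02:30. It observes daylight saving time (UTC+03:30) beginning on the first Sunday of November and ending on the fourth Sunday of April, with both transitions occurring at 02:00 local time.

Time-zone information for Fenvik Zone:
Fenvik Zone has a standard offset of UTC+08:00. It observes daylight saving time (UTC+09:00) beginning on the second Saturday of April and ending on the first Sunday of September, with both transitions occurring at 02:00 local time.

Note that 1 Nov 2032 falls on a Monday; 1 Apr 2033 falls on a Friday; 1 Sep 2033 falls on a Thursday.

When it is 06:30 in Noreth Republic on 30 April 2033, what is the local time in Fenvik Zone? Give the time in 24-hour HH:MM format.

1 November 2032 is a Monday, so the first Sunday is November 7.
1 April 2033 is a Friday, so the first Sunday is April 3 and the fourth is April 24.
30 April 2033 is outside the daylight-saving period (7 November 2032 – 24 April 2033), so Noreth Republic is on standard time, UTC+02:30.
06:30 Noreth Republic − 2h30m = 04:00 UTC.
1 April 2033 is a Friday, so the first Saturday is April 2 and the second is April 9.
1 September 2033 is a Thursday, so the first Sunday is September 4.
At the standard offset (UTC+08:00), 04:00 UTC + 8h = 12:00 Fenvik Zone standard time.
Daylight saving runs 9 April – 4 September; the standard-time date in Fenvik Zone, 30 April 2033, is inside that window, so Fenvik Zone is at UTC+09:00.
04:00 UTC + 9h = 13:00 Fenvik Zone.

13:00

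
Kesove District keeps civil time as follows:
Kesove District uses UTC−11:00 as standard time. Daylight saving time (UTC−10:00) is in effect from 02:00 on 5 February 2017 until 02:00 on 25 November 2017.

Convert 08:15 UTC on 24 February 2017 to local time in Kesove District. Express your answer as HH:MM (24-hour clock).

At the standard offset (UTC−11:00), 08:15 UTC − 11h = 21:15 Kesove District standard time (rolling into the previous day, 23 February 2017).
Daylight saving runs 5 February – 25 November; the standard-time date in Kesove District, 23 February 2017, is inside that window, so Kesove District is at UTC−10:00.
08:15 UTC − 10h = 22:15 local (rolling into the previous day, 23 February 2017).

22:15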